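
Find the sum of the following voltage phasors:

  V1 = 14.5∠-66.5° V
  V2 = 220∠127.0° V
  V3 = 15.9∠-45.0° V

Step 1 — Convert each phasor to rectangular form:
  V1 = 14.5·(cos(-66.5°) + j·sin(-66.5°)) = 5.782 - j13.3 V
  V2 = 220·(cos(127.0°) + j·sin(127.0°)) = -132.4 + j175.7 V
  V3 = 15.9·(cos(-45.0°) + j·sin(-45.0°)) = 11.24 - j11.24 V
Step 2 — Sum components: V_total = -115.4 + j151.2 V.
Step 3 — Convert to polar: |V_total| = 190.2 V, ∠V_total = 127.4°.

V_total = 190.2∠127.4° V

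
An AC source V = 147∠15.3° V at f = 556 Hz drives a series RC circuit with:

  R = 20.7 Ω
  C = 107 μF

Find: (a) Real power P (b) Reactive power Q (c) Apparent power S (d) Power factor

Step 1 — Angular frequency: ω = 2π·f = 2π·556 = 3493 rad/s.
Step 2 — Component impedances:
  R: Z = R = 20.7 Ω
  C: Z = 1/(jωC) = -j/(ω·C) = 0 - j2.675 Ω
Step 3 — Series combination: Z_total = R + C = 20.7 - j2.675 Ω = 20.87∠-7.4° Ω.
Step 4 — Source phasor: V = 147∠15.3° V = 141.8 + j38.79 V.
Step 5 — Current: I = V / Z = 6.499 + j2.714 A = 7.043∠22.7° A.
Step 6 — Complex power: S = V·I* = 1027 - j132.7 VA.
Step 7 — Real power: P = Re(S) = 1027 W.
Step 8 — Reactive power: Q = Im(S) = -132.7 VAR.
Step 9 — Apparent power: |S| = 1035 VA.
Step 10 — Power factor: PF = P/|S| = 0.9918 (leading).

(a) P = 1027 W  (b) Q = -132.7 VAR  (c) S = 1035 VA  (d) PF = 0.9918 (leading)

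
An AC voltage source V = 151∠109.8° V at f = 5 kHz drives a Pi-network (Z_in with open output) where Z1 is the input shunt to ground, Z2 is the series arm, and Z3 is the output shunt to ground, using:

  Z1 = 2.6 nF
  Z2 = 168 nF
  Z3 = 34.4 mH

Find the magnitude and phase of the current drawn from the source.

Step 1 — Angular frequency: ω = 2π·f = 2π·5000 = 3.142e+04 rad/s.
Step 2 — Component impedances:
  Z1: Z = 1/(jωC) = -j/(ω·C) = 0 - j1.224e+04 Ω
  Z2: Z = 1/(jωC) = -j/(ω·C) = 0 - j189.5 Ω
  Z3: Z = jωL = j·3.142e+04·0.0344 = 0 + j1081 Ω
Step 3 — With open output, the series arm Z2 and the output shunt Z3 appear in series to ground: Z2 + Z3 = 0 + j891.2 Ω.
Step 4 — Parallel with input shunt Z1: Z_in = Z1 || (Z2 + Z3) = 0 + j961.2 Ω = 961.2∠90.0° Ω.
Step 5 — Source phasor: V = 151∠109.8° V = -51.15 + j142.1 V.
Step 6 — Ohm's law: I = V / Z_total = (-51.15 + j142.1) / (0 + j961.2) = 0.1478 + j0.05321 A.
Step 7 — Convert to polar: |I| = 0.1571 A, ∠I = 19.8°.

I = 0.1571∠19.8° A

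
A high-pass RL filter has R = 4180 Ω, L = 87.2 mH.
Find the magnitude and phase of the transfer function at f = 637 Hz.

Step 1 — Angular frequency: ω = 2π·637 = 4002 rad/s.
Step 2 — Transfer function: H(jω) = jωL/(R + jωL).
Step 3 — Numerator jωL = j·349; denominator R + jωL = 4180 + j349.
Step 4 — H = 0.006923 + j0.08292.
Step 5 — Magnitude: |H| = 0.08321 (-21.6 dB); phase: φ = 85.2°.

|H| = 0.08321 (-21.6 dB), φ = 85.2°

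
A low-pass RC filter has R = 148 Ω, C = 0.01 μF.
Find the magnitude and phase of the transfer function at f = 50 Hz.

Step 1 — Angular frequency: ω = 2π·50 = 314.2 rad/s.
Step 2 — Transfer function: H(jω) = 1/(1 + jωRC).
Step 3 — Denominator: 1 + jωRC = 1 + j·314.2·148·1e-08 = 1 + j0.000465.
Step 4 — H = 1 - j0.000465.
Step 5 — Magnitude: |H| = 1 (-0.0 dB); phase: φ = -0.0°.

|H| = 1 (-0.0 dB), φ = -0.0°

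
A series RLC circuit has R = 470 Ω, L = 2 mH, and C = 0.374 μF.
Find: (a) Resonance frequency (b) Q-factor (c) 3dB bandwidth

Step 1 — Resonance: ω₀ = 1/√(LC) = 1/√(0.002·3.74e-07) = 3.656e+04 rad/s.
Step 2 — f₀ = ω₀/(2π) = 5819 Hz.
Step 3 — Series Q: Q = ω₀L/R = 3.656e+04·0.002/470 = 0.1556.
Step 4 — Bandwidth: Δω = ω₀/Q = 2.35e+05 rad/s; BW = Δω/(2π) = 3.74e+04 Hz.

(a) f₀ = 5819 Hz  (b) Q = 0.1556  (c) BW = 3.74e+04 Hz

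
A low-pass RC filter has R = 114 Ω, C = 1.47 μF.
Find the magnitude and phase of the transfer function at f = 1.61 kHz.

Step 1 — Angular frequency: ω = 2π·1610 = 1.012e+04 rad/s.
Step 2 — Transfer function: H(jω) = 1/(1 + jωRC).
Step 3 — Denominator: 1 + jωRC = 1 + j·1.012e+04·114·1.47e-06 = 1 + j1.695.
Step 4 — H = 0.2581 - j0.4376.
Step 5 — Magnitude: |H| = 0.5081 (-5.9 dB); phase: φ = -59.5°.

|H| = 0.5081 (-5.9 dB), φ = -59.5°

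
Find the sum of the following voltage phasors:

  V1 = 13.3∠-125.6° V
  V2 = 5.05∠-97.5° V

Step 1 — Convert each phasor to rectangular form:
  V1 = 13.3·(cos(-125.6°) + j·sin(-125.6°)) = -7.742 - j10.81 V
  V2 = 5.05·(cos(-97.5°) + j·sin(-97.5°)) = -0.6592 - j5.007 V
Step 2 — Sum components: V_total = -8.401 - j15.82 V.
Step 3 — Convert to polar: |V_total| = 17.91 V, ∠V_total = -118.0°.

V_total = 17.91∠-118.0° V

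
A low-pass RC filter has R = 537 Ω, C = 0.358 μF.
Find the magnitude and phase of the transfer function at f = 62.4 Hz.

Step 1 — Angular frequency: ω = 2π·62.4 = 392.1 rad/s.
Step 2 — Transfer function: H(jω) = 1/(1 + jωRC).
Step 3 — Denominator: 1 + jωRC = 1 + j·392.1·537·3.58e-07 = 1 + j0.07537.
Step 4 — H = 0.9944 - j0.07495.
Step 5 — Magnitude: |H| = 0.9972 (-0.0 dB); phase: φ = -4.3°.

|H| = 0.9972 (-0.0 dB), φ = -4.3°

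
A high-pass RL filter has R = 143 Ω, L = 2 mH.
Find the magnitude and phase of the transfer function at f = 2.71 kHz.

Step 1 — Angular frequency: ω = 2π·2710 = 1.703e+04 rad/s.
Step 2 — Transfer function: H(jω) = jωL/(R + jωL).
Step 3 — Numerator jωL = j·34.05; denominator R + jωL = 143 + j34.05.
Step 4 — H = 0.05367 + j0.2254.
Step 5 — Magnitude: |H| = 0.2317 (-12.7 dB); phase: φ = 76.6°.

|H| = 0.2317 (-12.7 dB), φ = 76.6°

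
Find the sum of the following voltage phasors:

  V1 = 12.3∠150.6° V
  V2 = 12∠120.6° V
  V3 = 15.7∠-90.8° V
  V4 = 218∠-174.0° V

Step 1 — Convert each phasor to rectangular form:
  V1 = 12.3·(cos(150.6°) + j·sin(150.6°)) = -10.72 + j6.038 V
  V2 = 12·(cos(120.6°) + j·sin(120.6°)) = -6.108 + j10.33 V
  V3 = 15.7·(cos(-90.8°) + j·sin(-90.8°)) = -0.2192 - j15.7 V
  V4 = 218·(cos(-174.0°) + j·sin(-174.0°)) = -216.8 - j22.79 V
Step 2 — Sum components: V_total = -233.8 - j22.12 V.
Step 3 — Convert to polar: |V_total| = 234.9 V, ∠V_total = -174.6°.

V_total = 234.9∠-174.6° V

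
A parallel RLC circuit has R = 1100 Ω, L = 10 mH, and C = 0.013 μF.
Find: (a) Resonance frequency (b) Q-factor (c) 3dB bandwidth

Step 1 — Resonance: ω₀ = 1/√(LC) = 1/√(0.01·1.3e-08) = 8.771e+04 rad/s.
Step 2 — f₀ = ω₀/(2π) = 1.396e+04 Hz.
Step 3 — Parallel Q: Q = R/(ω₀L) = 1100/(8.771e+04·0.01) = 1.254.
Step 4 — Bandwidth: Δω = ω₀/Q = 6.993e+04 rad/s; BW = Δω/(2π) = 1.113e+04 Hz.

(a) f₀ = 1.396e+04 Hz  (b) Q = 1.254  (c) BW = 1.113e+04 Hz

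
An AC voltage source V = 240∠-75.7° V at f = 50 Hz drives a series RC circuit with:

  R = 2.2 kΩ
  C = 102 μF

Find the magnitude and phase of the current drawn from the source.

Step 1 — Angular frequency: ω = 2π·f = 2π·50 = 314.2 rad/s.
Step 2 — Component impedances:
  R: Z = R = 2200 Ω
  C: Z = 1/(jωC) = -j/(ω·C) = 0 - j31.21 Ω
Step 3 — Series combination: Z_total = R + C = 2200 - j31.21 Ω = 2200∠-0.8° Ω.
Step 4 — Source phasor: V = 240∠-75.7° V = 59.28 - j232.6 V.
Step 5 — Ohm's law: I = V / Z_total = (59.28 - j232.6) / (2200 - j31.21) = 0.02844 - j0.1053 A.
Step 6 — Convert to polar: |I| = 0.1091 A, ∠I = -74.9°.

I = 0.1091∠-74.9° A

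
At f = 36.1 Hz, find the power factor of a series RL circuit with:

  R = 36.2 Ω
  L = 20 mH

Step 1 — Angular frequency: ω = 2π·f = 2π·36.1 = 226.8 rad/s.
Step 2 — Component impedances:
  R: Z = R = 36.2 Ω
  L: Z = jωL = j·226.8·0.02 = 0 + j4.536 Ω
Step 3 — Series combination: Z_total = R + L = 36.2 + j4.536 Ω = 36.48∠7.1° Ω.
Step 4 — Power factor: PF = cos(φ) = Re(Z)/|Z| = 36.2/36.483 = 0.9922.
Step 5 — Type: Im(Z) = 4.536 ⇒ lagging (phase φ = 7.1°).

PF = 0.9922 (lagging, φ = 7.1°)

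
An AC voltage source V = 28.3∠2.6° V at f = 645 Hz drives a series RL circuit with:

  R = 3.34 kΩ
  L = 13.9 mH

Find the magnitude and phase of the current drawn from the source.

Step 1 — Angular frequency: ω = 2π·f = 2π·645 = 4053 rad/s.
Step 2 — Component impedances:
  R: Z = R = 3340 Ω
  L: Z = jωL = j·4053·0.0139 = 0 + j56.33 Ω
Step 3 — Series combination: Z_total = R + L = 3340 + j56.33 Ω = 3340∠1.0° Ω.
Step 4 — Source phasor: V = 28.3∠2.6° V = 28.27 + j1.284 V.
Step 5 — Ohm's law: I = V / Z_total = (28.27 + j1.284) / (3340 + j56.33) = 0.008468 + j0.0002415 A.
Step 6 — Convert to polar: |I| = 0.008472 A, ∠I = 1.6°.

I = 0.008472∠1.6° A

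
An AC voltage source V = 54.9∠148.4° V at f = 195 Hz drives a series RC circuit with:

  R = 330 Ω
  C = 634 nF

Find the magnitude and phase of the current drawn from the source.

Step 1 — Angular frequency: ω = 2π·f = 2π·195 = 1225 rad/s.
Step 2 — Component impedances:
  R: Z = R = 330 Ω
  C: Z = 1/(jωC) = -j/(ω·C) = 0 - j1287 Ω
Step 3 — Series combination: Z_total = R + C = 330 - j1287 Ω = 1329∠-75.6° Ω.
Step 4 — Source phasor: V = 54.9∠148.4° V = -46.76 + j28.77 V.
Step 5 — Ohm's law: I = V / Z_total = (-46.76 + j28.77) / (330 - j1287) = -0.0297 - j0.02871 A.
Step 6 — Convert to polar: |I| = 0.04131 A, ∠I = -136.0°.

I = 0.04131∠-136.0° A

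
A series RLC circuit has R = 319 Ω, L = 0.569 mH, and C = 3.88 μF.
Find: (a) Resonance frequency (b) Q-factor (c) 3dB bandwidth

Step 1 — Resonance condition Im(Z)=0 gives ω₀ = 1/√(LC).
Step 2 — ω₀ = 1/√(0.000569·3.88e-06) = 2.128e+04 rad/s.
Step 3 — f₀ = ω₀/(2π) = 3387 Hz.
Step 4 — Series Q: Q = ω₀L/R = 2.128e+04·0.000569/319 = 0.03796.
Step 5 — 3dB bandwidth: Δω = ω₀/Q = 5.606e+05 rad/s; BW = Δω/(2π) = 8.923e+04 Hz.

(a) f₀ = 3387 Hz  (b) Q = 0.03796  (c) BW = 8.923e+04 Hz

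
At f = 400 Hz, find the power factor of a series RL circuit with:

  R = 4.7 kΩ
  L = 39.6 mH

Step 1 — Angular frequency: ω = 2π·f = 2π·400 = 2513 rad/s.
Step 2 — Component impedances:
  R: Z = R = 4700 Ω
  L: Z = jωL = j·2513·0.0396 = 0 + j99.53 Ω
Step 3 — Series combination: Z_total = R + L = 4700 + j99.53 Ω = 4701∠1.2° Ω.
Step 4 — Power factor: PF = cos(φ) = Re(Z)/|Z| = 4700/4701 = 0.9998.
Step 5 — Type: Im(Z) = 99.53 ⇒ lagging (phase φ = 1.2°).

PF = 0.9998 (lagging, φ = 1.2°)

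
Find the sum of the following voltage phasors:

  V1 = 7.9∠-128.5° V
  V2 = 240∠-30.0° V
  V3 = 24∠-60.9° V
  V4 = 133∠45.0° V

Step 1 — Convert each phasor to rectangular form:
  V1 = 7.9·(cos(-128.5°) + j·sin(-128.5°)) = -4.918 - j6.183 V
  V2 = 240·(cos(-30.0°) + j·sin(-30.0°)) = 207.8 - j120 V
  V3 = 24·(cos(-60.9°) + j·sin(-60.9°)) = 11.67 - j20.97 V
  V4 = 133·(cos(45.0°) + j·sin(45.0°)) = 94.05 + j94.05 V
Step 2 — Sum components: V_total = 308.6 - j53.11 V.
Step 3 — Convert to polar: |V_total| = 313.2 V, ∠V_total = -9.8°.

V_total = 313.2∠-9.8° V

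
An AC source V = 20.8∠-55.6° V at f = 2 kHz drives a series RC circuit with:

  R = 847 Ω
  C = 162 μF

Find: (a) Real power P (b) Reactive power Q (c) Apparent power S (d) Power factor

Step 1 — Angular frequency: ω = 2π·f = 2π·2000 = 1.257e+04 rad/s.
Step 2 — Component impedances:
  R: Z = R = 847 Ω
  C: Z = 1/(jωC) = -j/(ω·C) = 0 - j0.4912 Ω
Step 3 — Series combination: Z_total = R + C = 847 - j0.4912 Ω = 847∠-0.0° Ω.
Step 4 — Source phasor: V = 20.8∠-55.6° V = 11.75 - j17.16 V.
Step 5 — Current: I = V / Z = 0.01389 - j0.02025 A = 0.02456∠-55.6° A.
Step 6 — Complex power: S = V·I* = 0.5108 - j0.0002962 VA.
Step 7 — Real power: P = Re(S) = 0.5108 W.
Step 8 — Reactive power: Q = Im(S) = -0.0002962 VAR.
Step 9 — Apparent power: |S| = 0.5108 VA.
Step 10 — Power factor: PF = P/|S| = 1 (leading).

(a) P = 0.5108 W  (b) Q = -0.0002962 VAR  (c) S = 0.5108 VA  (d) PF = 1 (leading)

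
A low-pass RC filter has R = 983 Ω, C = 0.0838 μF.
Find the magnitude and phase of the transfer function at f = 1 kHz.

Step 1 — Angular frequency: ω = 2π·1000 = 6283 rad/s.
Step 2 — Transfer function: H(jω) = 1/(1 + jωRC).
Step 3 — Denominator: 1 + jωRC = 1 + j·6283·983·8.38e-08 = 1 + j0.5176.
Step 4 — H = 0.7887 - j0.4082.
Step 5 — Magnitude: |H| = 0.8881 (-1.0 dB); phase: φ = -27.4°.

|H| = 0.8881 (-1.0 dB), φ = -27.4°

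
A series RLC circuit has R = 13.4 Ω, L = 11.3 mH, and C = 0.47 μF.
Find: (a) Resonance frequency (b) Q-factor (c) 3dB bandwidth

Step 1 — Resonance condition Im(Z)=0 gives ω₀ = 1/√(LC).
Step 2 — ω₀ = 1/√(0.0113·4.7e-07) = 1.372e+04 rad/s.
Step 3 — f₀ = ω₀/(2π) = 2184 Hz.
Step 4 — Series Q: Q = ω₀L/R = 1.372e+04·0.0113/13.4 = 11.57.
Step 5 — 3dB bandwidth: Δω = ω₀/Q = 1186 rad/s; BW = Δω/(2π) = 188.7 Hz.

(a) f₀ = 2184 Hz  (b) Q = 11.57  (c) BW = 188.7 Hz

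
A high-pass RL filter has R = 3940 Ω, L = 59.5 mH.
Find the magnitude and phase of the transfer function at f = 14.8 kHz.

Step 1 — Angular frequency: ω = 2π·1.48e+04 = 9.299e+04 rad/s.
Step 2 — Transfer function: H(jω) = jωL/(R + jωL).
Step 3 — Numerator jωL = j·5533; denominator R + jωL = 3940 + j5533.
Step 4 — H = 0.6635 + j0.4725.
Step 5 — Magnitude: |H| = 0.8146 (-1.8 dB); phase: φ = 35.5°.

|H| = 0.8146 (-1.8 dB), φ = 35.5°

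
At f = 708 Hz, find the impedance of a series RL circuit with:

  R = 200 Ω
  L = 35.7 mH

Step 1 — Angular frequency: ω = 2π·f = 2π·708 = 4448 rad/s.
Step 2 — Component impedances:
  R: Z = R = 200 Ω
  L: Z = jωL = j·4448·0.0357 = 0 + j158.8 Ω
Step 3 — Series combination: Z_total = R + L = 200 + j158.8 Ω = 255.4∠38.5° Ω.

Z = 200 + j158.8 Ω = 255.4∠38.5° Ω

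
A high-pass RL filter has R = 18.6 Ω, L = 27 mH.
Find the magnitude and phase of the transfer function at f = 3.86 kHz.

Step 1 — Angular frequency: ω = 2π·3860 = 2.425e+04 rad/s.
Step 2 — Transfer function: H(jω) = jωL/(R + jωL).
Step 3 — Numerator jωL = j·654.8; denominator R + jωL = 18.6 + j654.8.
Step 4 — H = 0.9992 + j0.02838.
Step 5 — Magnitude: |H| = 0.9996 (-0.0 dB); phase: φ = 1.6°.

|H| = 0.9996 (-0.0 dB), φ = 1.6°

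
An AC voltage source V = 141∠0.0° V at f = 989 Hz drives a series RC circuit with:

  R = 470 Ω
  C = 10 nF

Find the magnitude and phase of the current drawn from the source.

Step 1 — Angular frequency: ω = 2π·f = 2π·989 = 6214 rad/s.
Step 2 — Component impedances:
  R: Z = R = 470 Ω
  C: Z = 1/(jωC) = -j/(ω·C) = 0 - j1.609e+04 Ω
Step 3 — Series combination: Z_total = R + C = 470 - j1.609e+04 Ω = 1.61e+04∠-88.3° Ω.
Step 4 — Source phasor: V = 141∠0.0° V = 141 V.
Step 5 — Ohm's law: I = V / Z_total = (141) / (470 - j1.609e+04) = 0.0002557 + j0.008754 A.
Step 6 — Convert to polar: |I| = 0.008758 A, ∠I = 88.3°.

I = 0.008758∠88.3° A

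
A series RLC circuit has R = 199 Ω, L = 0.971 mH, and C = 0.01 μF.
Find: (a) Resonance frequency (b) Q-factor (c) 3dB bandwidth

Step 1 — Resonance condition Im(Z)=0 gives ω₀ = 1/√(LC).
Step 2 — ω₀ = 1/√(0.000971·1e-08) = 3.209e+05 rad/s.
Step 3 — f₀ = ω₀/(2π) = 5.108e+04 Hz.
Step 4 — Series Q: Q = ω₀L/R = 3.209e+05·0.000971/199 = 1.566.
Step 5 — 3dB bandwidth: Δω = ω₀/Q = 2.049e+05 rad/s; BW = Δω/(2π) = 3.262e+04 Hz.

(a) f₀ = 5.108e+04 Hz  (b) Q = 1.566  (c) BW = 3.262e+04 Hz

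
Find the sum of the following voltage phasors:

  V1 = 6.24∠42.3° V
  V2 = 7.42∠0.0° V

Step 1 — Convert each phasor to rectangular form:
  V1 = 6.24·(cos(42.3°) + j·sin(42.3°)) = 4.615 + j4.2 V
  V2 = 7.42·(cos(0.0°) + j·sin(0.0°)) = 7.42 V
Step 2 — Sum components: V_total = 12.04 + j4.2 V.
Step 3 — Convert to polar: |V_total| = 12.75 V, ∠V_total = 19.2°.

V_total = 12.75∠19.2° V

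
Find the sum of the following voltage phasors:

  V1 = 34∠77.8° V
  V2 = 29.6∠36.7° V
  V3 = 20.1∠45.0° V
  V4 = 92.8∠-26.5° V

Step 1 — Convert each phasor to rectangular form:
  V1 = 34·(cos(77.8°) + j·sin(77.8°)) = 7.185 + j33.23 V
  V2 = 29.6·(cos(36.7°) + j·sin(36.7°)) = 23.73 + j17.69 V
  V3 = 20.1·(cos(45.0°) + j·sin(45.0°)) = 14.21 + j14.21 V
  V4 = 92.8·(cos(-26.5°) + j·sin(-26.5°)) = 83.05 - j41.41 V
Step 2 — Sum components: V_total = 128.2 + j23.73 V.
Step 3 — Convert to polar: |V_total| = 130.4 V, ∠V_total = 10.5°.

V_total = 130.4∠10.5° V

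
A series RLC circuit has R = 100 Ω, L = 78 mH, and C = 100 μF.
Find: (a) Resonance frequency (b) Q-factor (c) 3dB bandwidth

Step 1 — Resonance: ω₀ = 1/√(LC) = 1/√(0.078·0.0001) = 358.1 rad/s.
Step 2 — f₀ = ω₀/(2π) = 56.99 Hz.
Step 3 — Series Q: Q = ω₀L/R = 358.1·0.078/100 = 0.2793.
Step 4 — Bandwidth: Δω = ω₀/Q = 1282 rad/s; BW = Δω/(2π) = 204 Hz.

(a) f₀ = 56.99 Hz  (b) Q = 0.2793  (c) BW = 204 Hz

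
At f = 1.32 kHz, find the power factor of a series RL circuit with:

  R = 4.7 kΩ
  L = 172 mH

Step 1 — Angular frequency: ω = 2π·f = 2π·1320 = 8294 rad/s.
Step 2 — Component impedances:
  R: Z = R = 4700 Ω
  L: Z = jωL = j·8294·0.172 = 0 + j1427 Ω
Step 3 — Series combination: Z_total = R + L = 4700 + j1427 Ω = 4912∠16.9° Ω.
Step 4 — Power factor: PF = cos(φ) = Re(Z)/|Z| = 4700/4911.7 = 0.9569.
Step 5 — Type: Im(Z) = 1427 ⇒ lagging (phase φ = 16.9°).

PF = 0.9569 (lagging, φ = 16.9°)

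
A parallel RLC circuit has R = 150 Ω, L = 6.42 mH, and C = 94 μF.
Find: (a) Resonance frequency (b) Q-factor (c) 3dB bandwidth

Step 1 — Resonance: ω₀ = 1/√(LC) = 1/√(0.00642·9.4e-05) = 1287 rad/s.
Step 2 — f₀ = ω₀/(2π) = 204.9 Hz.
Step 3 — Parallel Q: Q = R/(ω₀L) = 150/(1287·0.00642) = 18.15.
Step 4 — Bandwidth: Δω = ω₀/Q = 70.92 rad/s; BW = Δω/(2π) = 11.29 Hz.

(a) f₀ = 204.9 Hz  (b) Q = 18.15  (c) BW = 11.29 Hz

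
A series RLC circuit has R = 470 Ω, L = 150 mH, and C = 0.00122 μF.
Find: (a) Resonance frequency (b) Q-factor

Step 1 — Resonance condition Im(Z)=0 gives ω₀ = 1/√(LC).
Step 2 — ω₀ = 1/√(0.15·1.22e-09) = 7.392e+04 rad/s.
Step 3 — f₀ = ω₀/(2π) = 1.177e+04 Hz.
Step 4 — Series Q: Q = ω₀L/R = 7.392e+04·0.15/470 = 23.59.

(a) f₀ = 1.177e+04 Hz  (b) Q = 23.59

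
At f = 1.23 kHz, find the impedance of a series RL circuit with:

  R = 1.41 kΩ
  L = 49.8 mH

Step 1 — Angular frequency: ω = 2π·f = 2π·1230 = 7728 rad/s.
Step 2 — Component impedances:
  R: Z = R = 1410 Ω
  L: Z = jωL = j·7728·0.0498 = 0 + j384.9 Ω
Step 3 — Series combination: Z_total = R + L = 1410 + j384.9 Ω = 1462∠15.3° Ω.

Z = 1410 + j384.9 Ω = 1462∠15.3° Ω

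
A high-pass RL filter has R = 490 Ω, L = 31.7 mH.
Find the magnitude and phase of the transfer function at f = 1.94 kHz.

Step 1 — Angular frequency: ω = 2π·1940 = 1.219e+04 rad/s.
Step 2 — Transfer function: H(jω) = jωL/(R + jωL).
Step 3 — Numerator jωL = j·386.4; denominator R + jωL = 490 + j386.4.
Step 4 — H = 0.3834 + j0.4862.
Step 5 — Magnitude: |H| = 0.6192 (-4.2 dB); phase: φ = 51.7°.

|H| = 0.6192 (-4.2 dB), φ = 51.7°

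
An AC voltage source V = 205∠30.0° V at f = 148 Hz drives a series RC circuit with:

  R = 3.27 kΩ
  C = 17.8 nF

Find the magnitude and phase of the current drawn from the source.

Step 1 — Angular frequency: ω = 2π·f = 2π·148 = 929.9 rad/s.
Step 2 — Component impedances:
  R: Z = R = 3270 Ω
  C: Z = 1/(jωC) = -j/(ω·C) = 0 - j6.041e+04 Ω
Step 3 — Series combination: Z_total = R + C = 3270 - j6.041e+04 Ω = 6.05e+04∠-86.9° Ω.
Step 4 — Source phasor: V = 205∠30.0° V = 177.5 + j102.5 V.
Step 5 — Ohm's law: I = V / Z_total = (177.5 + j102.5) / (3270 - j6.041e+04) = -0.001533 + j0.003022 A.
Step 6 — Convert to polar: |I| = 0.003388 A, ∠I = 116.9°.

I = 0.003388∠116.9° A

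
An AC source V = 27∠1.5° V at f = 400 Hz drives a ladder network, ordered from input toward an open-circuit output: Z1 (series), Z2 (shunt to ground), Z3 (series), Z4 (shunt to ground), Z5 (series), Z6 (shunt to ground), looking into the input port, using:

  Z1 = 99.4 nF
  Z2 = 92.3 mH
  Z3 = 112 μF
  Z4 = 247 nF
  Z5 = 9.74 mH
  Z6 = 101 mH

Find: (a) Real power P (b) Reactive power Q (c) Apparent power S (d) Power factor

Step 1 — Angular frequency: ω = 2π·f = 2π·400 = 2513 rad/s.
Step 2 — Component impedances:
  Z1: Z = 1/(jωC) = -j/(ω·C) = 0 - j4003 Ω
  Z2: Z = jωL = j·2513·0.0923 = 0 + j232 Ω
  Z3: Z = 1/(jωC) = -j/(ω·C) = 0 - j3.553 Ω
  Z4: Z = 1/(jωC) = -j/(ω·C) = 0 - j1611 Ω
  Z5: Z = jωL = j·2513·0.00974 = 0 + j24.48 Ω
  Z6: Z = jωL = j·2513·0.101 = 0 + j253.8 Ω
Step 3 — Ladder network (open output): work backward from the far end, alternating series and parallel combinations. Z_in = 0 - j3866 Ω = 3866∠-90.0° Ω.
Step 4 — Source phasor: V = 27∠1.5° V = 26.99 + j0.7068 V.
Step 5 — Current: I = V / Z = -0.0001828 + j0.006981 A = 0.006984∠91.5° A.
Step 6 — Complex power: S = V·I* = 0 - j0.1886 VA.
Step 7 — Real power: P = Re(S) = 0 W.
Step 8 — Reactive power: Q = Im(S) = -0.1886 VAR.
Step 9 — Apparent power: |S| = 0.1886 VA.
Step 10 — Power factor: PF = P/|S| = 0 (leading).

(a) P = 0 W  (b) Q = -0.1886 VAR  (c) S = 0.1886 VA  (d) PF = 0 (leading)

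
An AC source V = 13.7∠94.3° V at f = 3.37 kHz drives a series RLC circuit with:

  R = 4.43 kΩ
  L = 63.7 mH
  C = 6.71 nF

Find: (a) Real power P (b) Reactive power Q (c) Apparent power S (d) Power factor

Step 1 — Angular frequency: ω = 2π·f = 2π·3370 = 2.117e+04 rad/s.
Step 2 — Component impedances:
  R: Z = R = 4430 Ω
  L: Z = jωL = j·2.117e+04·0.0637 = 0 + j1349 Ω
  C: Z = 1/(jωC) = -j/(ω·C) = 0 - j7038 Ω
Step 3 — Series combination: Z_total = R + L + C = 4430 - j5689 Ω = 7211∠-52.1° Ω.
Step 4 — Source phasor: V = 13.7∠94.3° V = -1.027 + j13.66 V.
Step 5 — Current: I = V / Z = -0.001582 + j0.001052 A = 0.0019∠146.4° A.
Step 6 — Complex power: S = V·I* = 0.01599 - j0.02054 VA.
Step 7 — Real power: P = Re(S) = 0.01599 W.
Step 8 — Reactive power: Q = Im(S) = -0.02054 VAR.
Step 9 — Apparent power: |S| = 0.02603 VA.
Step 10 — Power factor: PF = P/|S| = 0.6144 (leading).

(a) P = 0.01599 W  (b) Q = -0.02054 VAR  (c) S = 0.02603 VA  (d) PF = 0.6144 (leading)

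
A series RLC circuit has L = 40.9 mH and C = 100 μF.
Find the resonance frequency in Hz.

Step 1 — Resonance condition Im(Z)=0 gives ω₀ = 1/√(LC).
Step 2 — ω₀ = 1/√(0.0409·0.0001) = 494.5 rad/s.
Step 3 — f₀ = ω₀/(2π) = 78.7 Hz.

f₀ = 78.7 Hz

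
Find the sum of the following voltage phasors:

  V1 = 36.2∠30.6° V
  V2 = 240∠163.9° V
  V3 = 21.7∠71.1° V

Step 1 — Convert each phasor to rectangular form:
  V1 = 36.2·(cos(30.6°) + j·sin(30.6°)) = 31.16 + j18.43 V
  V2 = 240·(cos(163.9°) + j·sin(163.9°)) = -230.6 + j66.56 V
  V3 = 21.7·(cos(71.1°) + j·sin(71.1°)) = 7.029 + j20.53 V
Step 2 — Sum components: V_total = -192.4 + j105.5 V.
Step 3 — Convert to polar: |V_total| = 219.4 V, ∠V_total = 151.3°.

V_total = 219.4∠151.3° V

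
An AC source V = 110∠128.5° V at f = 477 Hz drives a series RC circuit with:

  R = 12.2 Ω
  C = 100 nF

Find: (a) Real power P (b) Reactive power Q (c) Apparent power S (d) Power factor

Step 1 — Angular frequency: ω = 2π·f = 2π·477 = 2997 rad/s.
Step 2 — Component impedances:
  R: Z = R = 12.2 Ω
  C: Z = 1/(jωC) = -j/(ω·C) = 0 - j3337 Ω
Step 3 — Series combination: Z_total = R + C = 12.2 - j3337 Ω = 3337∠-89.8° Ω.
Step 4 — Source phasor: V = 110∠128.5° V = -68.48 + j86.09 V.
Step 5 — Current: I = V / Z = -0.02588 - j0.02043 A = 0.03297∠-141.7° A.
Step 6 — Complex power: S = V·I* = 0.01326 - j3.626 VA.
Step 7 — Real power: P = Re(S) = 0.01326 W.
Step 8 — Reactive power: Q = Im(S) = -3.626 VAR.
Step 9 — Apparent power: |S| = 3.626 VA.
Step 10 — Power factor: PF = P/|S| = 0.003656 (leading).

(a) P = 0.01326 W  (b) Q = -3.626 VAR  (c) S = 3.626 VA  (d) PF = 0.003656 (leading)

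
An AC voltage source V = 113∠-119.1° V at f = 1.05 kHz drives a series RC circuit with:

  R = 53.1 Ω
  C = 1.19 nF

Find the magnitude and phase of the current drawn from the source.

Step 1 — Angular frequency: ω = 2π·f = 2π·1050 = 6597 rad/s.
Step 2 — Component impedances:
  R: Z = R = 53.1 Ω
  C: Z = 1/(jωC) = -j/(ω·C) = 0 - j1.274e+05 Ω
Step 3 — Series combination: Z_total = R + C = 53.1 - j1.274e+05 Ω = 1.274e+05∠-90.0° Ω.
Step 4 — Source phasor: V = 113∠-119.1° V = -54.96 - j98.74 V.
Step 5 — Ohm's law: I = V / Z_total = (-54.96 - j98.74) / (53.1 - j1.274e+05) = 0.000775 - j0.0004318 A.
Step 6 — Convert to polar: |I| = 0.0008871 A, ∠I = -29.1°.

I = 0.0008871∠-29.1° A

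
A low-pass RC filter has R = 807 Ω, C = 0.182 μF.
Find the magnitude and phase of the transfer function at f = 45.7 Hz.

Step 1 — Angular frequency: ω = 2π·45.7 = 287.1 rad/s.
Step 2 — Transfer function: H(jω) = 1/(1 + jωRC).
Step 3 — Denominator: 1 + jωRC = 1 + j·287.1·807·1.82e-07 = 1 + j0.04217.
Step 4 — H = 0.9982 - j0.0421.
Step 5 — Magnitude: |H| = 0.9991 (-0.0 dB); phase: φ = -2.4°.

|H| = 0.9991 (-0.0 dB), φ = -2.4°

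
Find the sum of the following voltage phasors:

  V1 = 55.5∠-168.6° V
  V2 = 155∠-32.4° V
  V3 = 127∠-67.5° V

Step 1 — Convert each phasor to rectangular form:
  V1 = 55.5·(cos(-168.6°) + j·sin(-168.6°)) = -54.41 - j10.97 V
  V2 = 155·(cos(-32.4°) + j·sin(-32.4°)) = 130.9 - j83.05 V
  V3 = 127·(cos(-67.5°) + j·sin(-67.5°)) = 48.6 - j117.3 V
Step 2 — Sum components: V_total = 125.1 - j211.4 V.
Step 3 — Convert to polar: |V_total| = 245.6 V, ∠V_total = -59.4°.

V_total = 245.6∠-59.4° V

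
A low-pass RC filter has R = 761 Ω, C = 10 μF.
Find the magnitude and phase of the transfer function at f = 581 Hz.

Step 1 — Angular frequency: ω = 2π·581 = 3651 rad/s.
Step 2 — Transfer function: H(jω) = 1/(1 + jωRC).
Step 3 — Denominator: 1 + jωRC = 1 + j·3651·761·1e-05 = 1 + j27.78.
Step 4 — H = 0.001294 - j0.03595.
Step 5 — Magnitude: |H| = 0.03597 (-28.9 dB); phase: φ = -87.9°.

|H| = 0.03597 (-28.9 dB), φ = -87.9°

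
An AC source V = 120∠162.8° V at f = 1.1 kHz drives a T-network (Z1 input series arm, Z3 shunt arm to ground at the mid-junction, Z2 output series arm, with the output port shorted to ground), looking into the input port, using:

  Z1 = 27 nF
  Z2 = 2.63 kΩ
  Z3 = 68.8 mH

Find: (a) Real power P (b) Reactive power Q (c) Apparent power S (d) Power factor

Step 1 — Angular frequency: ω = 2π·f = 2π·1100 = 6912 rad/s.
Step 2 — Component impedances:
  Z1: Z = 1/(jωC) = -j/(ω·C) = 0 - j5359 Ω
  Z2: Z = R = 2630 Ω
  Z3: Z = jωL = j·6912·0.0688 = 0 + j475.5 Ω
Step 3 — With the output port shorted to ground, the output series arm Z2 runs from the junction to ground; the shunt arm Z3 also runs from the junction to ground. They appear in parallel: Z3 || Z2 = 83.25 + j460.5 Ω.
Step 4 — Series with input arm Z1: Z_in = Z1 + (Z3 || Z2) = 83.25 - j4898 Ω = 4899∠-89.0° Ω.
Step 5 — Source phasor: V = 120∠162.8° V = -114.6 + j35.48 V.
Step 6 — Current: I = V / Z = -0.00764 - j0.02327 A = 0.02449∠-108.2° A.
Step 7 — Complex power: S = V·I* = 0.04995 - j2.939 VA.
Step 8 — Real power: P = Re(S) = 0.04995 W.
Step 9 — Reactive power: Q = Im(S) = -2.939 VAR.
Step 10 — Apparent power: |S| = 2.939 VA.
Step 11 — Power factor: PF = P/|S| = 0.01699 (leading).

(a) P = 0.04995 W  (b) Q = -2.939 VAR  (c) S = 2.939 VA  (d) PF = 0.01699 (leading)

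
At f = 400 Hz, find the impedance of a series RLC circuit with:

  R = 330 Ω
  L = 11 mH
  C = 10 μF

Step 1 — Angular frequency: ω = 2π·f = 2π·400 = 2513 rad/s.
Step 2 — Component impedances:
  R: Z = R = 330 Ω
  L: Z = jωL = j·2513·0.011 = 0 + j27.65 Ω
  C: Z = 1/(jωC) = -j/(ω·C) = 0 - j39.79 Ω
Step 3 — Series combination: Z_total = R + L + C = 330 - j12.14 Ω = 330.2∠-2.1° Ω.

Z = 330 - j12.14 Ω = 330.2∠-2.1° Ω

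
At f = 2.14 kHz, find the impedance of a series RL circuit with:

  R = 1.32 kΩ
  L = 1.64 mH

Step 1 — Angular frequency: ω = 2π·f = 2π·2140 = 1.345e+04 rad/s.
Step 2 — Component impedances:
  R: Z = R = 1320 Ω
  L: Z = jωL = j·1.345e+04·0.00164 = 0 + j22.05 Ω
Step 3 — Series combination: Z_total = R + L = 1320 + j22.05 Ω = 1320∠1.0° Ω.

Z = 1320 + j22.05 Ω = 1320∠1.0° Ω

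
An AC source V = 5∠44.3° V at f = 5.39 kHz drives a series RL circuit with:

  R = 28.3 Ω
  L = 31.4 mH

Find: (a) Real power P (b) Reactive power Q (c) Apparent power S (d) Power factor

Step 1 — Angular frequency: ω = 2π·f = 2π·5390 = 3.387e+04 rad/s.
Step 2 — Component impedances:
  R: Z = R = 28.3 Ω
  L: Z = jωL = j·3.387e+04·0.0314 = 0 + j1063 Ω
Step 3 — Series combination: Z_total = R + L = 28.3 + j1063 Ω = 1064∠88.5° Ω.
Step 4 — Source phasor: V = 5∠44.3° V = 3.578 + j3.492 V.
Step 5 — Current: I = V / Z = 0.003371 - j0.003275 A = 0.0047∠-44.2° A.
Step 6 — Complex power: S = V·I* = 0.0006252 + j0.02349 VA.
Step 7 — Real power: P = Re(S) = 0.0006252 W.
Step 8 — Reactive power: Q = Im(S) = 0.02349 VAR.
Step 9 — Apparent power: |S| = 0.0235 VA.
Step 10 — Power factor: PF = P/|S| = 0.0266 (lagging).

(a) P = 0.0006252 W  (b) Q = 0.02349 VAR  (c) S = 0.0235 VA  (d) PF = 0.0266 (lagging)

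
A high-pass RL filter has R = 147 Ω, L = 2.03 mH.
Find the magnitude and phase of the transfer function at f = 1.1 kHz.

Step 1 — Angular frequency: ω = 2π·1100 = 6912 rad/s.
Step 2 — Transfer function: H(jω) = jωL/(R + jωL).
Step 3 — Numerator jωL = j·14.03; denominator R + jωL = 147 + j14.03.
Step 4 — H = 0.009027 + j0.09458.
Step 5 — Magnitude: |H| = 0.09501 (-20.4 dB); phase: φ = 84.5°.

|H| = 0.09501 (-20.4 dB), φ = 84.5°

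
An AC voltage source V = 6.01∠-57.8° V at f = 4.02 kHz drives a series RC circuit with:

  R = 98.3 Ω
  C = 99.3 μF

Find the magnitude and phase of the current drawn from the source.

Step 1 — Angular frequency: ω = 2π·f = 2π·4020 = 2.526e+04 rad/s.
Step 2 — Component impedances:
  R: Z = R = 98.3 Ω
  C: Z = 1/(jωC) = -j/(ω·C) = 0 - j0.3987 Ω
Step 3 — Series combination: Z_total = R + C = 98.3 - j0.3987 Ω = 98.3∠-0.2° Ω.
Step 4 — Source phasor: V = 6.01∠-57.8° V = 3.203 - j5.086 V.
Step 5 — Ohm's law: I = V / Z_total = (3.203 - j5.086) / (98.3 - j0.3987) = 0.03279 - j0.0516 A.
Step 6 — Convert to polar: |I| = 0.06114 A, ∠I = -57.6°.

I = 0.06114∠-57.6° A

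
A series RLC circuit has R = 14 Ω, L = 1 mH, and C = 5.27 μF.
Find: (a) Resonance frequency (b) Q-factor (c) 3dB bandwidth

Step 1 — Resonance: ω₀ = 1/√(LC) = 1/√(0.001·5.27e-06) = 1.378e+04 rad/s.
Step 2 — f₀ = ω₀/(2π) = 2192 Hz.
Step 3 — Series Q: Q = ω₀L/R = 1.378e+04·0.001/14 = 0.9839.
Step 4 — Bandwidth: Δω = ω₀/Q = 1.4e+04 rad/s; BW = Δω/(2π) = 2228 Hz.

(a) f₀ = 2192 Hz  (b) Q = 0.9839  (c) BW = 2228 Hz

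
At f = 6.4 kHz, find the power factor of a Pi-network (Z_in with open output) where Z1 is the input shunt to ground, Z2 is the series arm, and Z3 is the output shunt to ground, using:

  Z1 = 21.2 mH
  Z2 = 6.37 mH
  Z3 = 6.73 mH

Step 1 — Angular frequency: ω = 2π·f = 2π·6400 = 4.021e+04 rad/s.
Step 2 — Component impedances:
  Z1: Z = jωL = j·4.021e+04·0.0212 = 0 + j852.5 Ω
  Z2: Z = jωL = j·4.021e+04·0.00637 = 0 + j256.2 Ω
  Z3: Z = jωL = j·4.021e+04·0.00673 = 0 + j270.6 Ω
Step 3 — With open output, the series arm Z2 and the output shunt Z3 appear in series to ground: Z2 + Z3 = 0 + j526.8 Ω.
Step 4 — Parallel with input shunt Z1: Z_in = Z1 || (Z2 + Z3) = 0 + j325.6 Ω = 325.6∠90.0° Ω.
Step 5 — Power factor: PF = cos(φ) = Re(Z)/|Z| = -0/325.6 = -0.
Step 6 — Type: Im(Z) = 325.6 ⇒ lagging (phase φ = 90.0°).

PF = -0 (lagging, φ = 90.0°)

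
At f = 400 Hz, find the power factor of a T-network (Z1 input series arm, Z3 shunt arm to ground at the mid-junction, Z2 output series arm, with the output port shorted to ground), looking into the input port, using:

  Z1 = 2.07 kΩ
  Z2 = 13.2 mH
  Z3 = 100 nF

Step 1 — Angular frequency: ω = 2π·f = 2π·400 = 2513 rad/s.
Step 2 — Component impedances:
  Z1: Z = R = 2070 Ω
  Z2: Z = jωL = j·2513·0.0132 = 0 + j33.18 Ω
  Z3: Z = 1/(jωC) = -j/(ω·C) = 0 - j3979 Ω
Step 3 — With the output port shorted to ground, the output series arm Z2 runs from the junction to ground; the shunt arm Z3 also runs from the junction to ground. They appear in parallel: Z3 || Z2 = 0 + j33.45 Ω.
Step 4 — Series with input arm Z1: Z_in = Z1 + (Z3 || Z2) = 2070 + j33.45 Ω = 2070∠0.9° Ω.
Step 5 — Power factor: PF = cos(φ) = Re(Z)/|Z| = 2070/2070.3 = 0.9999.
Step 6 — Type: Im(Z) = 33.45 ⇒ lagging (phase φ = 0.9°).

PF = 0.9999 (lagging, φ = 0.9°)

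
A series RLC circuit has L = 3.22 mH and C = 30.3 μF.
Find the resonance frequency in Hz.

Step 1 — Resonance condition Im(Z)=0 gives ω₀ = 1/√(LC).
Step 2 — ω₀ = 1/√(0.00322·3.03e-05) = 3201 rad/s.
Step 3 — f₀ = ω₀/(2π) = 509.5 Hz.

f₀ = 509.5 Hz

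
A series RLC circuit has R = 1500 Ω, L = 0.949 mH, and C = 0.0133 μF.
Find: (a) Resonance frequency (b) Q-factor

Step 1 — Resonance condition Im(Z)=0 gives ω₀ = 1/√(LC).
Step 2 — ω₀ = 1/√(0.000949·1.33e-08) = 2.815e+05 rad/s.
Step 3 — f₀ = ω₀/(2π) = 4.48e+04 Hz.
Step 4 — Series Q: Q = ω₀L/R = 2.815e+05·0.000949/1500 = 0.1781.

(a) f₀ = 4.48e+04 Hz  (b) Q = 0.1781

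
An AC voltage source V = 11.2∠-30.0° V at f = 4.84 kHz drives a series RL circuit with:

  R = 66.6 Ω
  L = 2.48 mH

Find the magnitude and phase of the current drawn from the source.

Step 1 — Angular frequency: ω = 2π·f = 2π·4840 = 3.041e+04 rad/s.
Step 2 — Component impedances:
  R: Z = R = 66.6 Ω
  L: Z = jωL = j·3.041e+04·0.00248 = 0 + j75.42 Ω
Step 3 — Series combination: Z_total = R + L = 66.6 + j75.42 Ω = 100.6∠48.6° Ω.
Step 4 — Source phasor: V = 11.2∠-30.0° V = 9.699 - j5.6 V.
Step 5 — Ohm's law: I = V / Z_total = (9.699 - j5.6) / (66.6 + j75.42) = 0.02209 - j0.1091 A.
Step 6 — Convert to polar: |I| = 0.1113 A, ∠I = -78.6°.

I = 0.1113∠-78.6° A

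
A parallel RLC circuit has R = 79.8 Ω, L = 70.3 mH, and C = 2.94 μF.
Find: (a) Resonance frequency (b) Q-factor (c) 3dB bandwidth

Step 1 — Resonance: ω₀ = 1/√(LC) = 1/√(0.0703·2.94e-06) = 2200 rad/s.
Step 2 — f₀ = ω₀/(2π) = 350.1 Hz.
Step 3 — Parallel Q: Q = R/(ω₀L) = 79.8/(2200·0.0703) = 0.5161.
Step 4 — Bandwidth: Δω = ω₀/Q = 4262 rad/s; BW = Δω/(2π) = 678.4 Hz.

(a) f₀ = 350.1 Hz  (b) Q = 0.5161  (c) BW = 678.4 Hz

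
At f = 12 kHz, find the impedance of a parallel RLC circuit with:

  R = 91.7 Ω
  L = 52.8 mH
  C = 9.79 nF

Step 1 — Angular frequency: ω = 2π·f = 2π·1.2e+04 = 7.54e+04 rad/s.
Step 2 — Component impedances:
  R: Z = R = 91.7 Ω
  L: Z = jωL = j·7.54e+04·0.0528 = 0 + j3981 Ω
  C: Z = 1/(jωC) = -j/(ω·C) = 0 - j1355 Ω
Step 3 — Parallel combination: 1/Z_total = 1/R + 1/L + 1/C; Z_total = 91.52 - j4.087 Ω = 91.61∠-2.6° Ω.

Z = 91.52 - j4.087 Ω = 91.61∠-2.6° Ω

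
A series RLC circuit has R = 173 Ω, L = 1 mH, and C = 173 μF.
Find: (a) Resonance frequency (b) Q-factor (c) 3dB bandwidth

Step 1 — Resonance condition Im(Z)=0 gives ω₀ = 1/√(LC).
Step 2 — ω₀ = 1/√(0.001·0.000173) = 2404 rad/s.
Step 3 — f₀ = ω₀/(2π) = 382.6 Hz.
Step 4 — Series Q: Q = ω₀L/R = 2404·0.001/173 = 0.0139.
Step 5 — 3dB bandwidth: Δω = ω₀/Q = 1.73e+05 rad/s; BW = Δω/(2π) = 2.753e+04 Hz.

(a) f₀ = 382.6 Hz  (b) Q = 0.0139  (c) BW = 2.753e+04 Hz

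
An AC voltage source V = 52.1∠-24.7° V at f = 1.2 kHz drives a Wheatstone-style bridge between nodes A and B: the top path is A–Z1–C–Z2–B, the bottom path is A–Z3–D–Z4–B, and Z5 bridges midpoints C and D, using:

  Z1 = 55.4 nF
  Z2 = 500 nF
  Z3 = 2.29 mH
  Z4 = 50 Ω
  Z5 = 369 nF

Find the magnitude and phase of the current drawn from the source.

Step 1 — Angular frequency: ω = 2π·f = 2π·1200 = 7540 rad/s.
Step 2 — Component impedances:
  Z1: Z = 1/(jωC) = -j/(ω·C) = 0 - j2394 Ω
  Z2: Z = 1/(jωC) = -j/(ω·C) = 0 - j265.3 Ω
  Z3: Z = jωL = j·7540·0.00229 = 0 + j17.27 Ω
  Z4: Z = R = 50 Ω
  Z5: Z = 1/(jωC) = -j/(ω·C) = 0 - j359.4 Ω
Step 3 — Bridge requires nodal analysis (the Z5 bridge couples midpoints C and D, so the two paths cannot be reduced to a simple series/parallel combination). Setting node B to ground and injecting 1 A at node A, the 3-node admittance system at A, C, D solves to V_A = Z_AB = 50.02 + j13.05 Ω = 51.69∠14.6° Ω.
Step 4 — Source phasor: V = 52.1∠-24.7° V = 47.33 - j21.77 V.
Step 5 — Ohm's law: I = V / Z_total = (47.33 - j21.77) / (50.02 + j13.05) = 0.7796 - j0.6387 A.
Step 6 — Convert to polar: |I| = 1.008 A, ∠I = -39.3°.

I = 1.008∠-39.3° A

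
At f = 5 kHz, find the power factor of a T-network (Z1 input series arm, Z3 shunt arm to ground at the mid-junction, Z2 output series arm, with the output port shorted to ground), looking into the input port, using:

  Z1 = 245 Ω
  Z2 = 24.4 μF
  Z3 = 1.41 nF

Step 1 — Angular frequency: ω = 2π·f = 2π·5000 = 3.142e+04 rad/s.
Step 2 — Component impedances:
  Z1: Z = R = 245 Ω
  Z2: Z = 1/(jωC) = -j/(ω·C) = 0 - j1.305 Ω
  Z3: Z = 1/(jωC) = -j/(ω·C) = 0 - j2.258e+04 Ω
Step 3 — With the output port shorted to ground, the output series arm Z2 runs from the junction to ground; the shunt arm Z3 also runs from the junction to ground. They appear in parallel: Z3 || Z2 = 0 - j1.304 Ω.
Step 4 — Series with input arm Z1: Z_in = Z1 + (Z3 || Z2) = 245 - j1.304 Ω = 245∠-0.3° Ω.
Step 5 — Power factor: PF = cos(φ) = Re(Z)/|Z| = 245/245 = 1.
Step 6 — Type: Im(Z) = -1.304 ⇒ leading (phase φ = -0.3°).

PF = 1 (leading, φ = -0.3°)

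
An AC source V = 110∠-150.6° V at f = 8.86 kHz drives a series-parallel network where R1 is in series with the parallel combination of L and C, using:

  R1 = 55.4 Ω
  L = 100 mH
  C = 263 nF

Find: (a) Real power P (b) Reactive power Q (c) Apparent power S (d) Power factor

Step 1 — Angular frequency: ω = 2π·f = 2π·8860 = 5.567e+04 rad/s.
Step 2 — Component impedances:
  R1: Z = R = 55.4 Ω
  L: Z = jωL = j·5.567e+04·0.1 = 0 + j5567 Ω
  C: Z = 1/(jωC) = -j/(ω·C) = 0 - j68.3 Ω
Step 3 — Parallel branch: L || C = 1/(1/L + 1/C) = 0 - j69.15 Ω.
Step 4 — Series with R1: Z_total = R1 + (L || C) = 55.4 - j69.15 Ω = 88.61∠-51.3° Ω.
Step 5 — Source phasor: V = 110∠-150.6° V = -95.83 - j54 V.
Step 6 — Current: I = V / Z = -0.2006 - j1.225 A = 1.241∠-99.3° A.
Step 7 — Complex power: S = V·I* = 85.38 - j106.6 VA.
Step 8 — Real power: P = Re(S) = 85.38 W.
Step 9 — Reactive power: Q = Im(S) = -106.6 VAR.
Step 10 — Apparent power: |S| = 136.6 VA.
Step 11 — Power factor: PF = P/|S| = 0.6252 (leading).

(a) P = 85.38 W  (b) Q = -106.6 VAR  (c) S = 136.6 VA  (d) PF = 0.6252 (leading)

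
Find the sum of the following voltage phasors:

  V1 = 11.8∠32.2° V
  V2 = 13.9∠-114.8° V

Step 1 — Convert each phasor to rectangular form:
  V1 = 11.8·(cos(32.2°) + j·sin(32.2°)) = 9.985 + j6.288 V
  V2 = 13.9·(cos(-114.8°) + j·sin(-114.8°)) = -5.83 - j12.62 V
Step 2 — Sum components: V_total = 4.155 - j6.33 V.
Step 3 — Convert to polar: |V_total| = 7.572 V, ∠V_total = -56.7°.

V_total = 7.572∠-56.7° V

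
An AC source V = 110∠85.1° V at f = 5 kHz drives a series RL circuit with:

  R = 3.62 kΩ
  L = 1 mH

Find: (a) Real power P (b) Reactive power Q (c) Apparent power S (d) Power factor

Step 1 — Angular frequency: ω = 2π·f = 2π·5000 = 3.142e+04 rad/s.
Step 2 — Component impedances:
  R: Z = R = 3620 Ω
  L: Z = jωL = j·3.142e+04·0.001 = 0 + j31.42 Ω
Step 3 — Series combination: Z_total = R + L = 3620 + j31.42 Ω = 3620∠0.5° Ω.
Step 4 — Source phasor: V = 110∠85.1° V = 9.396 + j109.6 V.
Step 5 — Current: I = V / Z = 0.002858 + j0.03025 A = 0.03039∠84.6° A.
Step 6 — Complex power: S = V·I* = 3.342 + j0.02901 VA.
Step 7 — Real power: P = Re(S) = 3.342 W.
Step 8 — Reactive power: Q = Im(S) = 0.02901 VAR.
Step 9 — Apparent power: |S| = 3.342 VA.
Step 10 — Power factor: PF = P/|S| = 1 (lagging).

(a) P = 3.342 W  (b) Q = 0.02901 VAR  (c) S = 3.342 VA  (d) PF = 1 (lagging)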